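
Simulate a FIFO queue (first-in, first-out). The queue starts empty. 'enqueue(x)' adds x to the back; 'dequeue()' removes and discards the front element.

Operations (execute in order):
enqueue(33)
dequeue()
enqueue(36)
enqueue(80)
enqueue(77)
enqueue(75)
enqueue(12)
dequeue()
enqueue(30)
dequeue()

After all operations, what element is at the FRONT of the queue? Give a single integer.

Answer: 77

Derivation:
enqueue(33): queue = [33]
dequeue(): queue = []
enqueue(36): queue = [36]
enqueue(80): queue = [36, 80]
enqueue(77): queue = [36, 80, 77]
enqueue(75): queue = [36, 80, 77, 75]
enqueue(12): queue = [36, 80, 77, 75, 12]
dequeue(): queue = [80, 77, 75, 12]
enqueue(30): queue = [80, 77, 75, 12, 30]
dequeue(): queue = [77, 75, 12, 30]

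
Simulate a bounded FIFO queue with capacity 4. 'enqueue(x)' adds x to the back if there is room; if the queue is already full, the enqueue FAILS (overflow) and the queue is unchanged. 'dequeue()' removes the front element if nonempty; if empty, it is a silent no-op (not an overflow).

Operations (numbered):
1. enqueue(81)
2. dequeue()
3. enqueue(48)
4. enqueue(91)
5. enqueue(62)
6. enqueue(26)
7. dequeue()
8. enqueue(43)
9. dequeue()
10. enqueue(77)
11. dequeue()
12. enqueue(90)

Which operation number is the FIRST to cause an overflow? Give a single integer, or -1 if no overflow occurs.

Answer: -1

Derivation:
1. enqueue(81): size=1
2. dequeue(): size=0
3. enqueue(48): size=1
4. enqueue(91): size=2
5. enqueue(62): size=3
6. enqueue(26): size=4
7. dequeue(): size=3
8. enqueue(43): size=4
9. dequeue(): size=3
10. enqueue(77): size=4
11. dequeue(): size=3
12. enqueue(90): size=4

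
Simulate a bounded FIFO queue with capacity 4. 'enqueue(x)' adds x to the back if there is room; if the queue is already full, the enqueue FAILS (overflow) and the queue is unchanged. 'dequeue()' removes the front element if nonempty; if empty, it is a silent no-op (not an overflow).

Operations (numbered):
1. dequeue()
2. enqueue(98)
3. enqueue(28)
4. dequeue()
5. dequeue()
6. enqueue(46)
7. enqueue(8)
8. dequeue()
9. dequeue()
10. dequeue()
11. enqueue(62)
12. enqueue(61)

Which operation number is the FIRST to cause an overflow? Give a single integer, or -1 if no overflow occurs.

Answer: -1

Derivation:
1. dequeue(): empty, no-op, size=0
2. enqueue(98): size=1
3. enqueue(28): size=2
4. dequeue(): size=1
5. dequeue(): size=0
6. enqueue(46): size=1
7. enqueue(8): size=2
8. dequeue(): size=1
9. dequeue(): size=0
10. dequeue(): empty, no-op, size=0
11. enqueue(62): size=1
12. enqueue(61): size=2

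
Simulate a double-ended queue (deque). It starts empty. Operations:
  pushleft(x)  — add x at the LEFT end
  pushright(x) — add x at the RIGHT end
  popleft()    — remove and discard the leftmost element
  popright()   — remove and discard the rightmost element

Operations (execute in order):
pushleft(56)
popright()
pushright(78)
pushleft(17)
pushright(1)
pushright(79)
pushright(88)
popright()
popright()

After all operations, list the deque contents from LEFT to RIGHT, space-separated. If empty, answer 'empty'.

pushleft(56): [56]
popright(): []
pushright(78): [78]
pushleft(17): [17, 78]
pushright(1): [17, 78, 1]
pushright(79): [17, 78, 1, 79]
pushright(88): [17, 78, 1, 79, 88]
popright(): [17, 78, 1, 79]
popright(): [17, 78, 1]

Answer: 17 78 1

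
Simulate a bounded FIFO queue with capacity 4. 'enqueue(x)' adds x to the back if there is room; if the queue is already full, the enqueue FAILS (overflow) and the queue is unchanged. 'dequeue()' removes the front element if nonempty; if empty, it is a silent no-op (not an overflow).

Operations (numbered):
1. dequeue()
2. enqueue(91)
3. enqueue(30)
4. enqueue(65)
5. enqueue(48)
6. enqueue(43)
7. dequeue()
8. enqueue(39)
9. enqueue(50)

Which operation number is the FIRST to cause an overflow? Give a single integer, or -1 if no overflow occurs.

Answer: 6

Derivation:
1. dequeue(): empty, no-op, size=0
2. enqueue(91): size=1
3. enqueue(30): size=2
4. enqueue(65): size=3
5. enqueue(48): size=4
6. enqueue(43): size=4=cap → OVERFLOW (fail)
7. dequeue(): size=3
8. enqueue(39): size=4
9. enqueue(50): size=4=cap → OVERFLOW (fail)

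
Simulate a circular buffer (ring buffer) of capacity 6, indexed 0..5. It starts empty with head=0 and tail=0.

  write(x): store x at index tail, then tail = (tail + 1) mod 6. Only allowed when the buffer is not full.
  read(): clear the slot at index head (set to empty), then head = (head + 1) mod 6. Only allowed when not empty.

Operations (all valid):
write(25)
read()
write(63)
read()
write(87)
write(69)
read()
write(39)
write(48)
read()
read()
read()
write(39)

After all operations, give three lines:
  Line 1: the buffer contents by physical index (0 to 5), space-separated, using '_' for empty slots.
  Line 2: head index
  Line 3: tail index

write(25): buf=[25 _ _ _ _ _], head=0, tail=1, size=1
read(): buf=[_ _ _ _ _ _], head=1, tail=1, size=0
write(63): buf=[_ 63 _ _ _ _], head=1, tail=2, size=1
read(): buf=[_ _ _ _ _ _], head=2, tail=2, size=0
write(87): buf=[_ _ 87 _ _ _], head=2, tail=3, size=1
write(69): buf=[_ _ 87 69 _ _], head=2, tail=4, size=2
read(): buf=[_ _ _ 69 _ _], head=3, tail=4, size=1
write(39): buf=[_ _ _ 69 39 _], head=3, tail=5, size=2
write(48): buf=[_ _ _ 69 39 48], head=3, tail=0, size=3
read(): buf=[_ _ _ _ 39 48], head=4, tail=0, size=2
read(): buf=[_ _ _ _ _ 48], head=5, tail=0, size=1
read(): buf=[_ _ _ _ _ _], head=0, tail=0, size=0
write(39): buf=[39 _ _ _ _ _], head=0, tail=1, size=1

Answer: 39 _ _ _ _ _
0
1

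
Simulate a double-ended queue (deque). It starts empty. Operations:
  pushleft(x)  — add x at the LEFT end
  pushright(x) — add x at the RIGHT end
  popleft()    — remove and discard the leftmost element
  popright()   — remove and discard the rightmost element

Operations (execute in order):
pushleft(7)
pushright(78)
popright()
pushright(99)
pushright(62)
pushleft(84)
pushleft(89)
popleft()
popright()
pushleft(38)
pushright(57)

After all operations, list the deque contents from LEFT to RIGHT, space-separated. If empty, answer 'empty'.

pushleft(7): [7]
pushright(78): [7, 78]
popright(): [7]
pushright(99): [7, 99]
pushright(62): [7, 99, 62]
pushleft(84): [84, 7, 99, 62]
pushleft(89): [89, 84, 7, 99, 62]
popleft(): [84, 7, 99, 62]
popright(): [84, 7, 99]
pushleft(38): [38, 84, 7, 99]
pushright(57): [38, 84, 7, 99, 57]

Answer: 38 84 7 99 57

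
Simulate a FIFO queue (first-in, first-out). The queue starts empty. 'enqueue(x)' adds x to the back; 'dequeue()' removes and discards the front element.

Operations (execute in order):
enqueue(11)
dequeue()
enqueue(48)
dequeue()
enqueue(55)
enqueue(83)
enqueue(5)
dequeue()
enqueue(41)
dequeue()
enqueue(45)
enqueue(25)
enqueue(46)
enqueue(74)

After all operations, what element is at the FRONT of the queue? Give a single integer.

Answer: 5

Derivation:
enqueue(11): queue = [11]
dequeue(): queue = []
enqueue(48): queue = [48]
dequeue(): queue = []
enqueue(55): queue = [55]
enqueue(83): queue = [55, 83]
enqueue(5): queue = [55, 83, 5]
dequeue(): queue = [83, 5]
enqueue(41): queue = [83, 5, 41]
dequeue(): queue = [5, 41]
enqueue(45): queue = [5, 41, 45]
enqueue(25): queue = [5, 41, 45, 25]
enqueue(46): queue = [5, 41, 45, 25, 46]
enqueue(74): queue = [5, 41, 45, 25, 46, 74]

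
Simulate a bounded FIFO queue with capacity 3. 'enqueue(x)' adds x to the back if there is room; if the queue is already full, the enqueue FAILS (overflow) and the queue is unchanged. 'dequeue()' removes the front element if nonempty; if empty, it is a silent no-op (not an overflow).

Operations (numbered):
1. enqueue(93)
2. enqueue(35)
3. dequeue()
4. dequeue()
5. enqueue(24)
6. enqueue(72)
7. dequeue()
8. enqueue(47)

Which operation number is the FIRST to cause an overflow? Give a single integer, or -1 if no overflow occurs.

Answer: -1

Derivation:
1. enqueue(93): size=1
2. enqueue(35): size=2
3. dequeue(): size=1
4. dequeue(): size=0
5. enqueue(24): size=1
6. enqueue(72): size=2
7. dequeue(): size=1
8. enqueue(47): size=2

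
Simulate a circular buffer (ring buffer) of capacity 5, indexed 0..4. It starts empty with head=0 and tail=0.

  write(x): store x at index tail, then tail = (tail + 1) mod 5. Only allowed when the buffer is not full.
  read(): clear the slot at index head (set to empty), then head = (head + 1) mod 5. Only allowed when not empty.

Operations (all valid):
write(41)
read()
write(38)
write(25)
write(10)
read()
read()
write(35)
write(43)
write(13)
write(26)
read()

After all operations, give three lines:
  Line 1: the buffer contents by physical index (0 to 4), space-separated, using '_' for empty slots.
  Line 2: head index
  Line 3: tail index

write(41): buf=[41 _ _ _ _], head=0, tail=1, size=1
read(): buf=[_ _ _ _ _], head=1, tail=1, size=0
write(38): buf=[_ 38 _ _ _], head=1, tail=2, size=1
write(25): buf=[_ 38 25 _ _], head=1, tail=3, size=2
write(10): buf=[_ 38 25 10 _], head=1, tail=4, size=3
read(): buf=[_ _ 25 10 _], head=2, tail=4, size=2
read(): buf=[_ _ _ 10 _], head=3, tail=4, size=1
write(35): buf=[_ _ _ 10 35], head=3, tail=0, size=2
write(43): buf=[43 _ _ 10 35], head=3, tail=1, size=3
write(13): buf=[43 13 _ 10 35], head=3, tail=2, size=4
write(26): buf=[43 13 26 10 35], head=3, tail=3, size=5
read(): buf=[43 13 26 _ 35], head=4, tail=3, size=4

Answer: 43 13 26 _ 35
4
3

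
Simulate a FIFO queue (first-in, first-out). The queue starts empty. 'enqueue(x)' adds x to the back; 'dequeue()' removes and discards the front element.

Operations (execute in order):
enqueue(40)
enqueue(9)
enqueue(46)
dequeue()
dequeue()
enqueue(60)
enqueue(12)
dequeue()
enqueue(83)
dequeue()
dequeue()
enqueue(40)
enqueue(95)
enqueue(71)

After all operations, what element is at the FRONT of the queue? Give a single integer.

Answer: 83

Derivation:
enqueue(40): queue = [40]
enqueue(9): queue = [40, 9]
enqueue(46): queue = [40, 9, 46]
dequeue(): queue = [9, 46]
dequeue(): queue = [46]
enqueue(60): queue = [46, 60]
enqueue(12): queue = [46, 60, 12]
dequeue(): queue = [60, 12]
enqueue(83): queue = [60, 12, 83]
dequeue(): queue = [12, 83]
dequeue(): queue = [83]
enqueue(40): queue = [83, 40]
enqueue(95): queue = [83, 40, 95]
enqueue(71): queue = [83, 40, 95, 71]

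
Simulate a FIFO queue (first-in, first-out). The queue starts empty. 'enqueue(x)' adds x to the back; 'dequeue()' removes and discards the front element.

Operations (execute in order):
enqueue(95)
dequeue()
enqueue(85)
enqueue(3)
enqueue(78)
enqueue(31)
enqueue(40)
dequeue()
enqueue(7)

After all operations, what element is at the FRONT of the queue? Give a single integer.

enqueue(95): queue = [95]
dequeue(): queue = []
enqueue(85): queue = [85]
enqueue(3): queue = [85, 3]
enqueue(78): queue = [85, 3, 78]
enqueue(31): queue = [85, 3, 78, 31]
enqueue(40): queue = [85, 3, 78, 31, 40]
dequeue(): queue = [3, 78, 31, 40]
enqueue(7): queue = [3, 78, 31, 40, 7]

Answer: 3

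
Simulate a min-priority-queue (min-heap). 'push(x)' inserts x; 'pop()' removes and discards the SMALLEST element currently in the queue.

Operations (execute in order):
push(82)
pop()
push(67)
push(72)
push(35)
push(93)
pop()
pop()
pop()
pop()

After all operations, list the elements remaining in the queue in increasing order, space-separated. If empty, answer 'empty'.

Answer: empty

Derivation:
push(82): heap contents = [82]
pop() → 82: heap contents = []
push(67): heap contents = [67]
push(72): heap contents = [67, 72]
push(35): heap contents = [35, 67, 72]
push(93): heap contents = [35, 67, 72, 93]
pop() → 35: heap contents = [67, 72, 93]
pop() → 67: heap contents = [72, 93]
pop() → 72: heap contents = [93]
pop() → 93: heap contents = []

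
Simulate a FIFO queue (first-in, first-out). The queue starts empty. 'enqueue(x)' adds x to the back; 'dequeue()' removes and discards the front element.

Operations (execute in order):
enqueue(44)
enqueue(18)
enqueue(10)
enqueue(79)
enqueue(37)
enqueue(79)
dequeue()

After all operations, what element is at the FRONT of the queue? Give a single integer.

enqueue(44): queue = [44]
enqueue(18): queue = [44, 18]
enqueue(10): queue = [44, 18, 10]
enqueue(79): queue = [44, 18, 10, 79]
enqueue(37): queue = [44, 18, 10, 79, 37]
enqueue(79): queue = [44, 18, 10, 79, 37, 79]
dequeue(): queue = [18, 10, 79, 37, 79]

Answer: 18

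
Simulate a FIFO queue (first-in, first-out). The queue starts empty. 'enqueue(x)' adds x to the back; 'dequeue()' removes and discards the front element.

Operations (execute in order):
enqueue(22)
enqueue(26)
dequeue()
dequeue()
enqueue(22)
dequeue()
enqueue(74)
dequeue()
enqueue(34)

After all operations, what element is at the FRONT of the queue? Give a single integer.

Answer: 34

Derivation:
enqueue(22): queue = [22]
enqueue(26): queue = [22, 26]
dequeue(): queue = [26]
dequeue(): queue = []
enqueue(22): queue = [22]
dequeue(): queue = []
enqueue(74): queue = [74]
dequeue(): queue = []
enqueue(34): queue = [34]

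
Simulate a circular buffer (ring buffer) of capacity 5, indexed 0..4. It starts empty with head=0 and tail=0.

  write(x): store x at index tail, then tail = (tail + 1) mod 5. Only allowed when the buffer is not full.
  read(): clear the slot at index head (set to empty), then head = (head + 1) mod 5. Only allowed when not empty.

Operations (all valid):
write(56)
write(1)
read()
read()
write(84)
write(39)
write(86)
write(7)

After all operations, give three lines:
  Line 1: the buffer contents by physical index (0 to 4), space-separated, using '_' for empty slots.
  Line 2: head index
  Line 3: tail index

write(56): buf=[56 _ _ _ _], head=0, tail=1, size=1
write(1): buf=[56 1 _ _ _], head=0, tail=2, size=2
read(): buf=[_ 1 _ _ _], head=1, tail=2, size=1
read(): buf=[_ _ _ _ _], head=2, tail=2, size=0
write(84): buf=[_ _ 84 _ _], head=2, tail=3, size=1
write(39): buf=[_ _ 84 39 _], head=2, tail=4, size=2
write(86): buf=[_ _ 84 39 86], head=2, tail=0, size=3
write(7): buf=[7 _ 84 39 86], head=2, tail=1, size=4

Answer: 7 _ 84 39 86
2
1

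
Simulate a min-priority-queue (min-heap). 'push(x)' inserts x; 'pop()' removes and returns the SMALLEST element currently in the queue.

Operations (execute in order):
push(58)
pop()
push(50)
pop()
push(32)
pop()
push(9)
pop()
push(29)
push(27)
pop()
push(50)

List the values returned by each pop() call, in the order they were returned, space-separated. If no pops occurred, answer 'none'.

Answer: 58 50 32 9 27

Derivation:
push(58): heap contents = [58]
pop() → 58: heap contents = []
push(50): heap contents = [50]
pop() → 50: heap contents = []
push(32): heap contents = [32]
pop() → 32: heap contents = []
push(9): heap contents = [9]
pop() → 9: heap contents = []
push(29): heap contents = [29]
push(27): heap contents = [27, 29]
pop() → 27: heap contents = [29]
push(50): heap contents = [29, 50]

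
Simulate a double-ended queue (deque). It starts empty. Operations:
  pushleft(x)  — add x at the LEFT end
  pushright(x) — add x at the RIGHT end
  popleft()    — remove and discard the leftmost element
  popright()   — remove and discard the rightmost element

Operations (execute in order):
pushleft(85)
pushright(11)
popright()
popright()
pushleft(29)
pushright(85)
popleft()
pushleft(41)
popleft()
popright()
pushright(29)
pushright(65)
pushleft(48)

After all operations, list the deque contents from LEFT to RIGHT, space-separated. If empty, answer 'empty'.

pushleft(85): [85]
pushright(11): [85, 11]
popright(): [85]
popright(): []
pushleft(29): [29]
pushright(85): [29, 85]
popleft(): [85]
pushleft(41): [41, 85]
popleft(): [85]
popright(): []
pushright(29): [29]
pushright(65): [29, 65]
pushleft(48): [48, 29, 65]

Answer: 48 29 65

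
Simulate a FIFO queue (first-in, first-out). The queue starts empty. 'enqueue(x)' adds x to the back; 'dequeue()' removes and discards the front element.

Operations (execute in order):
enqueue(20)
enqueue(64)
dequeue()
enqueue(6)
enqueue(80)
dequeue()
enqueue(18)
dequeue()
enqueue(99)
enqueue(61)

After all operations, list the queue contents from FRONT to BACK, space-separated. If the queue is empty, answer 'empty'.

Answer: 80 18 99 61

Derivation:
enqueue(20): [20]
enqueue(64): [20, 64]
dequeue(): [64]
enqueue(6): [64, 6]
enqueue(80): [64, 6, 80]
dequeue(): [6, 80]
enqueue(18): [6, 80, 18]
dequeue(): [80, 18]
enqueue(99): [80, 18, 99]
enqueue(61): [80, 18, 99, 61]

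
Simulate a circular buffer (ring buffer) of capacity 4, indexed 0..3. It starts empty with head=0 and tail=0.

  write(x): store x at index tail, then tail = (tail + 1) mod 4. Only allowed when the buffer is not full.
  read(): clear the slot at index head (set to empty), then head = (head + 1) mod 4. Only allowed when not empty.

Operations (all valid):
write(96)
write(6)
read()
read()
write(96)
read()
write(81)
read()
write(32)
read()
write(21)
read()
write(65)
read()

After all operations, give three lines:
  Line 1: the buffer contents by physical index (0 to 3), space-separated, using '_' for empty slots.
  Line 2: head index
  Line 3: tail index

Answer: _ _ _ _
3
3

Derivation:
write(96): buf=[96 _ _ _], head=0, tail=1, size=1
write(6): buf=[96 6 _ _], head=0, tail=2, size=2
read(): buf=[_ 6 _ _], head=1, tail=2, size=1
read(): buf=[_ _ _ _], head=2, tail=2, size=0
write(96): buf=[_ _ 96 _], head=2, tail=3, size=1
read(): buf=[_ _ _ _], head=3, tail=3, size=0
write(81): buf=[_ _ _ 81], head=3, tail=0, size=1
read(): buf=[_ _ _ _], head=0, tail=0, size=0
write(32): buf=[32 _ _ _], head=0, tail=1, size=1
read(): buf=[_ _ _ _], head=1, tail=1, size=0
write(21): buf=[_ 21 _ _], head=1, tail=2, size=1
read(): buf=[_ _ _ _], head=2, tail=2, size=0
write(65): buf=[_ _ 65 _], head=2, tail=3, size=1
read(): buf=[_ _ _ _], head=3, tail=3, size=0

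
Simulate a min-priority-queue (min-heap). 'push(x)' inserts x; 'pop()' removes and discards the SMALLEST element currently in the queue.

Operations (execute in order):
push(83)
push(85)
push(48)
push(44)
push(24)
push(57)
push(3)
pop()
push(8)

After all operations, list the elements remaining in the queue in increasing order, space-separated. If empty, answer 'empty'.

Answer: 8 24 44 48 57 83 85

Derivation:
push(83): heap contents = [83]
push(85): heap contents = [83, 85]
push(48): heap contents = [48, 83, 85]
push(44): heap contents = [44, 48, 83, 85]
push(24): heap contents = [24, 44, 48, 83, 85]
push(57): heap contents = [24, 44, 48, 57, 83, 85]
push(3): heap contents = [3, 24, 44, 48, 57, 83, 85]
pop() → 3: heap contents = [24, 44, 48, 57, 83, 85]
push(8): heap contents = [8, 24, 44, 48, 57, 83, 85]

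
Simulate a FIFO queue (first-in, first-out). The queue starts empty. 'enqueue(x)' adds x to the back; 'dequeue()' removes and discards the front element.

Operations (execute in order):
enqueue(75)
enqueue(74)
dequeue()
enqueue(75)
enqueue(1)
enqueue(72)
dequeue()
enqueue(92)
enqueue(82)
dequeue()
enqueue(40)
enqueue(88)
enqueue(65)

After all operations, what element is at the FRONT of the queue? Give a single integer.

Answer: 1

Derivation:
enqueue(75): queue = [75]
enqueue(74): queue = [75, 74]
dequeue(): queue = [74]
enqueue(75): queue = [74, 75]
enqueue(1): queue = [74, 75, 1]
enqueue(72): queue = [74, 75, 1, 72]
dequeue(): queue = [75, 1, 72]
enqueue(92): queue = [75, 1, 72, 92]
enqueue(82): queue = [75, 1, 72, 92, 82]
dequeue(): queue = [1, 72, 92, 82]
enqueue(40): queue = [1, 72, 92, 82, 40]
enqueue(88): queue = [1, 72, 92, 82, 40, 88]
enqueue(65): queue = [1, 72, 92, 82, 40, 88, 65]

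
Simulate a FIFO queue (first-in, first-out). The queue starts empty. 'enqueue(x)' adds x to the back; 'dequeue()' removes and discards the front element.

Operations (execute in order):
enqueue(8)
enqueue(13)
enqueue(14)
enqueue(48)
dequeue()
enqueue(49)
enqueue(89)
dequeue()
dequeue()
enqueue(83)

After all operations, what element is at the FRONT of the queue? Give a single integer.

enqueue(8): queue = [8]
enqueue(13): queue = [8, 13]
enqueue(14): queue = [8, 13, 14]
enqueue(48): queue = [8, 13, 14, 48]
dequeue(): queue = [13, 14, 48]
enqueue(49): queue = [13, 14, 48, 49]
enqueue(89): queue = [13, 14, 48, 49, 89]
dequeue(): queue = [14, 48, 49, 89]
dequeue(): queue = [48, 49, 89]
enqueue(83): queue = [48, 49, 89, 83]

Answer: 48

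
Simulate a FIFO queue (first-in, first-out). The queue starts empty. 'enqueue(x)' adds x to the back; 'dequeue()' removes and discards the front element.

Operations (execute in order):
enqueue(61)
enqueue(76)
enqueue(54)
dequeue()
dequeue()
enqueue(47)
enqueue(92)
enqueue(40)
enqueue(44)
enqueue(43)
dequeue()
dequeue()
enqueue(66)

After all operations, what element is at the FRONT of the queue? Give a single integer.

Answer: 92

Derivation:
enqueue(61): queue = [61]
enqueue(76): queue = [61, 76]
enqueue(54): queue = [61, 76, 54]
dequeue(): queue = [76, 54]
dequeue(): queue = [54]
enqueue(47): queue = [54, 47]
enqueue(92): queue = [54, 47, 92]
enqueue(40): queue = [54, 47, 92, 40]
enqueue(44): queue = [54, 47, 92, 40, 44]
enqueue(43): queue = [54, 47, 92, 40, 44, 43]
dequeue(): queue = [47, 92, 40, 44, 43]
dequeue(): queue = [92, 40, 44, 43]
enqueue(66): queue = [92, 40, 44, 43, 66]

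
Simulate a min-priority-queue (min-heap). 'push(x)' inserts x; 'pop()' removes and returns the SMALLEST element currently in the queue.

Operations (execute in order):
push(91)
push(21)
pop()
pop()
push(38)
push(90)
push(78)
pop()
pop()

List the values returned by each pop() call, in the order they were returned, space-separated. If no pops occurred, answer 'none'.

push(91): heap contents = [91]
push(21): heap contents = [21, 91]
pop() → 21: heap contents = [91]
pop() → 91: heap contents = []
push(38): heap contents = [38]
push(90): heap contents = [38, 90]
push(78): heap contents = [38, 78, 90]
pop() → 38: heap contents = [78, 90]
pop() → 78: heap contents = [90]

Answer: 21 91 38 78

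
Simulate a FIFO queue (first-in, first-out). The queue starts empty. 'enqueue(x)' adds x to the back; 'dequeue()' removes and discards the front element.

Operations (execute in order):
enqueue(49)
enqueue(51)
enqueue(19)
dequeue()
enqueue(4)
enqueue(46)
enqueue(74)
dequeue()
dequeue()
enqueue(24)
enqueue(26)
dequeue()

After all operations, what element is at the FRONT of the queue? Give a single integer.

Answer: 46

Derivation:
enqueue(49): queue = [49]
enqueue(51): queue = [49, 51]
enqueue(19): queue = [49, 51, 19]
dequeue(): queue = [51, 19]
enqueue(4): queue = [51, 19, 4]
enqueue(46): queue = [51, 19, 4, 46]
enqueue(74): queue = [51, 19, 4, 46, 74]
dequeue(): queue = [19, 4, 46, 74]
dequeue(): queue = [4, 46, 74]
enqueue(24): queue = [4, 46, 74, 24]
enqueue(26): queue = [4, 46, 74, 24, 26]
dequeue(): queue = [46, 74, 24, 26]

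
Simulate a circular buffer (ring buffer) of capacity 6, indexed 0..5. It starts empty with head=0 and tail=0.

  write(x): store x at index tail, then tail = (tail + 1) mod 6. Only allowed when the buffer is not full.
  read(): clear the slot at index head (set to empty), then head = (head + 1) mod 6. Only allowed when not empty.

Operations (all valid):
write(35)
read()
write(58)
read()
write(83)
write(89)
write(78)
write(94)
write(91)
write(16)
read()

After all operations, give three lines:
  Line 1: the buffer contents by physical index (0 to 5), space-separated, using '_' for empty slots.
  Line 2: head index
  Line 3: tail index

Answer: 91 16 _ 89 78 94
3
2

Derivation:
write(35): buf=[35 _ _ _ _ _], head=0, tail=1, size=1
read(): buf=[_ _ _ _ _ _], head=1, tail=1, size=0
write(58): buf=[_ 58 _ _ _ _], head=1, tail=2, size=1
read(): buf=[_ _ _ _ _ _], head=2, tail=2, size=0
write(83): buf=[_ _ 83 _ _ _], head=2, tail=3, size=1
write(89): buf=[_ _ 83 89 _ _], head=2, tail=4, size=2
write(78): buf=[_ _ 83 89 78 _], head=2, tail=5, size=3
write(94): buf=[_ _ 83 89 78 94], head=2, tail=0, size=4
write(91): buf=[91 _ 83 89 78 94], head=2, tail=1, size=5
write(16): buf=[91 16 83 89 78 94], head=2, tail=2, size=6
read(): buf=[91 16 _ 89 78 94], head=3, tail=2, size=5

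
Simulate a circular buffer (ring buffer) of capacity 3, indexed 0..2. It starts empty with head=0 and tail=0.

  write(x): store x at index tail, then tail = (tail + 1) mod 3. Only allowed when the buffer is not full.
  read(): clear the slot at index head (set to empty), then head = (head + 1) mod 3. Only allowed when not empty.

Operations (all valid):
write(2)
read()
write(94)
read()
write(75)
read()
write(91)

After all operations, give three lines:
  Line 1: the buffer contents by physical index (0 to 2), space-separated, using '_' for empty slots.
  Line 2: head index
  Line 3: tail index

write(2): buf=[2 _ _], head=0, tail=1, size=1
read(): buf=[_ _ _], head=1, tail=1, size=0
write(94): buf=[_ 94 _], head=1, tail=2, size=1
read(): buf=[_ _ _], head=2, tail=2, size=0
write(75): buf=[_ _ 75], head=2, tail=0, size=1
read(): buf=[_ _ _], head=0, tail=0, size=0
write(91): buf=[91 _ _], head=0, tail=1, size=1

Answer: 91 _ _
0
1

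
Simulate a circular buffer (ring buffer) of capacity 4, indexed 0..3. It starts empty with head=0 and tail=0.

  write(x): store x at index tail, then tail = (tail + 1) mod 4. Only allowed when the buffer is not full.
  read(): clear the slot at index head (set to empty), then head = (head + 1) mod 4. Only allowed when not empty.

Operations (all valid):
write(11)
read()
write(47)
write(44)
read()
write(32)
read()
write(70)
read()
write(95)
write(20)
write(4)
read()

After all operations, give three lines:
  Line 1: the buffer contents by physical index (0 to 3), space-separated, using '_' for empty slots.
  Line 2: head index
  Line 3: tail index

write(11): buf=[11 _ _ _], head=0, tail=1, size=1
read(): buf=[_ _ _ _], head=1, tail=1, size=0
write(47): buf=[_ 47 _ _], head=1, tail=2, size=1
write(44): buf=[_ 47 44 _], head=1, tail=3, size=2
read(): buf=[_ _ 44 _], head=2, tail=3, size=1
write(32): buf=[_ _ 44 32], head=2, tail=0, size=2
read(): buf=[_ _ _ 32], head=3, tail=0, size=1
write(70): buf=[70 _ _ 32], head=3, tail=1, size=2
read(): buf=[70 _ _ _], head=0, tail=1, size=1
write(95): buf=[70 95 _ _], head=0, tail=2, size=2
write(20): buf=[70 95 20 _], head=0, tail=3, size=3
write(4): buf=[70 95 20 4], head=0, tail=0, size=4
read(): buf=[_ 95 20 4], head=1, tail=0, size=3

Answer: _ 95 20 4
1
0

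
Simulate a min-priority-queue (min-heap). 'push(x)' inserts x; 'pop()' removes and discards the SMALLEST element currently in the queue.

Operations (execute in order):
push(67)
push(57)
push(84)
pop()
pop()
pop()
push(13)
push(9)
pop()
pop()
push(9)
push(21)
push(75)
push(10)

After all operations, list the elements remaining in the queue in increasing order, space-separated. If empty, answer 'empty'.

push(67): heap contents = [67]
push(57): heap contents = [57, 67]
push(84): heap contents = [57, 67, 84]
pop() → 57: heap contents = [67, 84]
pop() → 67: heap contents = [84]
pop() → 84: heap contents = []
push(13): heap contents = [13]
push(9): heap contents = [9, 13]
pop() → 9: heap contents = [13]
pop() → 13: heap contents = []
push(9): heap contents = [9]
push(21): heap contents = [9, 21]
push(75): heap contents = [9, 21, 75]
push(10): heap contents = [9, 10, 21, 75]

Answer: 9 10 21 75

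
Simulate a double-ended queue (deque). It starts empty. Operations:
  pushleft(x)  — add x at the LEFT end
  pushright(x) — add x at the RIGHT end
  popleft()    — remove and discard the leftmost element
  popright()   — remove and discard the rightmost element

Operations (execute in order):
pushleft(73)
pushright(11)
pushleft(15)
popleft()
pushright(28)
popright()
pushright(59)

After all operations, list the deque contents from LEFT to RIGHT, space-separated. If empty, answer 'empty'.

Answer: 73 11 59

Derivation:
pushleft(73): [73]
pushright(11): [73, 11]
pushleft(15): [15, 73, 11]
popleft(): [73, 11]
pushright(28): [73, 11, 28]
popright(): [73, 11]
pushright(59): [73, 11, 59]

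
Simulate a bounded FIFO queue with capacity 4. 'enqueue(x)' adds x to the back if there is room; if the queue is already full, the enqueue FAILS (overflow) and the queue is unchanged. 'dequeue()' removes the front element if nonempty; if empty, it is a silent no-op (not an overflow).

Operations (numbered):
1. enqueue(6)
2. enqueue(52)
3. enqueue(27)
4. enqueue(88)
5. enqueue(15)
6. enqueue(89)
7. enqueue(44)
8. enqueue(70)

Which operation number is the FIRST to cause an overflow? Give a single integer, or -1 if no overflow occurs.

Answer: 5

Derivation:
1. enqueue(6): size=1
2. enqueue(52): size=2
3. enqueue(27): size=3
4. enqueue(88): size=4
5. enqueue(15): size=4=cap → OVERFLOW (fail)
6. enqueue(89): size=4=cap → OVERFLOW (fail)
7. enqueue(44): size=4=cap → OVERFLOW (fail)
8. enqueue(70): size=4=cap → OVERFLOW (fail)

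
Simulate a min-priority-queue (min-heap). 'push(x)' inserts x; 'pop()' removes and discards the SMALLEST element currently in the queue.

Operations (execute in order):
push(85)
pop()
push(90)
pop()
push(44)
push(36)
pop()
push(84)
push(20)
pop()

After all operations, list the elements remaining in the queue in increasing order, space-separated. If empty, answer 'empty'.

Answer: 44 84

Derivation:
push(85): heap contents = [85]
pop() → 85: heap contents = []
push(90): heap contents = [90]
pop() → 90: heap contents = []
push(44): heap contents = [44]
push(36): heap contents = [36, 44]
pop() → 36: heap contents = [44]
push(84): heap contents = [44, 84]
push(20): heap contents = [20, 44, 84]
pop() → 20: heap contents = [44, 84]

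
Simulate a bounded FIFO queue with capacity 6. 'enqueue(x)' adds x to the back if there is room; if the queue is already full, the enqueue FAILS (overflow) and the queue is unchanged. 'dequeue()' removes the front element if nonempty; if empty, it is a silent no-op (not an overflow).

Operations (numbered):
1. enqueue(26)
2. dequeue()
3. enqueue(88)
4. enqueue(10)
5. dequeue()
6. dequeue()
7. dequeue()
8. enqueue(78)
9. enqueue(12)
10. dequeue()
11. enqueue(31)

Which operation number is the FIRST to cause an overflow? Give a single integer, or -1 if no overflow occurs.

Answer: -1

Derivation:
1. enqueue(26): size=1
2. dequeue(): size=0
3. enqueue(88): size=1
4. enqueue(10): size=2
5. dequeue(): size=1
6. dequeue(): size=0
7. dequeue(): empty, no-op, size=0
8. enqueue(78): size=1
9. enqueue(12): size=2
10. dequeue(): size=1
11. enqueue(31): size=2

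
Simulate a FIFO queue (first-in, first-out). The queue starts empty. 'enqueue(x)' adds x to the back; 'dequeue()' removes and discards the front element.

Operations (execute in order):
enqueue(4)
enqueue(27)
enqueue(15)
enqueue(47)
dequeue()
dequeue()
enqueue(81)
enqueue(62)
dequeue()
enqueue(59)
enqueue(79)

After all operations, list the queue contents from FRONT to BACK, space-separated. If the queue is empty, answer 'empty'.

enqueue(4): [4]
enqueue(27): [4, 27]
enqueue(15): [4, 27, 15]
enqueue(47): [4, 27, 15, 47]
dequeue(): [27, 15, 47]
dequeue(): [15, 47]
enqueue(81): [15, 47, 81]
enqueue(62): [15, 47, 81, 62]
dequeue(): [47, 81, 62]
enqueue(59): [47, 81, 62, 59]
enqueue(79): [47, 81, 62, 59, 79]

Answer: 47 81 62 59 79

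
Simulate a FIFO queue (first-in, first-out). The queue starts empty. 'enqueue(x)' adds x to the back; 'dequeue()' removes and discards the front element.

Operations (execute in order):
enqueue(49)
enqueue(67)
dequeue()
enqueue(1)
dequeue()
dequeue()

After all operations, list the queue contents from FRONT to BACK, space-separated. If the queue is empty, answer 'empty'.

enqueue(49): [49]
enqueue(67): [49, 67]
dequeue(): [67]
enqueue(1): [67, 1]
dequeue(): [1]
dequeue(): []

Answer: empty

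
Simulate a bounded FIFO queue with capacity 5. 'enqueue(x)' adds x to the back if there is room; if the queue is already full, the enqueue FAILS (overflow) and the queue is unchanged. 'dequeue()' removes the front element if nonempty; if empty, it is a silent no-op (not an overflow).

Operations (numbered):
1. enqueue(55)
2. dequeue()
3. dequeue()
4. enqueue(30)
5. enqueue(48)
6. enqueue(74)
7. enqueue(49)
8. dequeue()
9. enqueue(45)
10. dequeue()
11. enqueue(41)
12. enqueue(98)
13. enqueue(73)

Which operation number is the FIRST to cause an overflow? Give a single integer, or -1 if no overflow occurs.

1. enqueue(55): size=1
2. dequeue(): size=0
3. dequeue(): empty, no-op, size=0
4. enqueue(30): size=1
5. enqueue(48): size=2
6. enqueue(74): size=3
7. enqueue(49): size=4
8. dequeue(): size=3
9. enqueue(45): size=4
10. dequeue(): size=3
11. enqueue(41): size=4
12. enqueue(98): size=5
13. enqueue(73): size=5=cap → OVERFLOW (fail)

Answer: 13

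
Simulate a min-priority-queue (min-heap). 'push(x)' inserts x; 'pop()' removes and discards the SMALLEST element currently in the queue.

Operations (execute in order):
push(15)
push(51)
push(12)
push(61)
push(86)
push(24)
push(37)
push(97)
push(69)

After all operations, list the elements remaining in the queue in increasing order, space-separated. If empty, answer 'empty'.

push(15): heap contents = [15]
push(51): heap contents = [15, 51]
push(12): heap contents = [12, 15, 51]
push(61): heap contents = [12, 15, 51, 61]
push(86): heap contents = [12, 15, 51, 61, 86]
push(24): heap contents = [12, 15, 24, 51, 61, 86]
push(37): heap contents = [12, 15, 24, 37, 51, 61, 86]
push(97): heap contents = [12, 15, 24, 37, 51, 61, 86, 97]
push(69): heap contents = [12, 15, 24, 37, 51, 61, 69, 86, 97]

Answer: 12 15 24 37 51 61 69 86 97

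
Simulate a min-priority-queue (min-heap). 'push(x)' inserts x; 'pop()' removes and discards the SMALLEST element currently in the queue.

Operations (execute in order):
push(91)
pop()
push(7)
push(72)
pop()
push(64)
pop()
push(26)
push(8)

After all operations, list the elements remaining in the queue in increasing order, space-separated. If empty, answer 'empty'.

push(91): heap contents = [91]
pop() → 91: heap contents = []
push(7): heap contents = [7]
push(72): heap contents = [7, 72]
pop() → 7: heap contents = [72]
push(64): heap contents = [64, 72]
pop() → 64: heap contents = [72]
push(26): heap contents = [26, 72]
push(8): heap contents = [8, 26, 72]

Answer: 8 26 72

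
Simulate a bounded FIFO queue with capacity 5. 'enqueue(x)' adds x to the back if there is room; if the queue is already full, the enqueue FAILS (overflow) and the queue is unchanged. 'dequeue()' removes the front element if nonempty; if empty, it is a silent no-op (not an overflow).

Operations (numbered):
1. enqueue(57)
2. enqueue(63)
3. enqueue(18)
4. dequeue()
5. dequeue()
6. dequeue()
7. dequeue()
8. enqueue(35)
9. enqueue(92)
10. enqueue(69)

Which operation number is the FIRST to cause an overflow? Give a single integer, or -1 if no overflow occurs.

Answer: -1

Derivation:
1. enqueue(57): size=1
2. enqueue(63): size=2
3. enqueue(18): size=3
4. dequeue(): size=2
5. dequeue(): size=1
6. dequeue(): size=0
7. dequeue(): empty, no-op, size=0
8. enqueue(35): size=1
9. enqueue(92): size=2
10. enqueue(69): size=3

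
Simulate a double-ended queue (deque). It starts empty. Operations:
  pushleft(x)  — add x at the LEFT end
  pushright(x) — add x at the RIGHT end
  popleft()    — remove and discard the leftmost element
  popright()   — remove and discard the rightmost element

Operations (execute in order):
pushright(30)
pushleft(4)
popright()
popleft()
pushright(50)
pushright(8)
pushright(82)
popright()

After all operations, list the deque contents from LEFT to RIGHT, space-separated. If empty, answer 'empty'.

Answer: 50 8

Derivation:
pushright(30): [30]
pushleft(4): [4, 30]
popright(): [4]
popleft(): []
pushright(50): [50]
pushright(8): [50, 8]
pushright(82): [50, 8, 82]
popright(): [50, 8]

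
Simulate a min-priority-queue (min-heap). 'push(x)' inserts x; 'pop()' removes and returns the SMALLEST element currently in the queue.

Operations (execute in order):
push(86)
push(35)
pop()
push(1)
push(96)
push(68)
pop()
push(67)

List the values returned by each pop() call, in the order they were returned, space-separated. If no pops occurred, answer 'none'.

push(86): heap contents = [86]
push(35): heap contents = [35, 86]
pop() → 35: heap contents = [86]
push(1): heap contents = [1, 86]
push(96): heap contents = [1, 86, 96]
push(68): heap contents = [1, 68, 86, 96]
pop() → 1: heap contents = [68, 86, 96]
push(67): heap contents = [67, 68, 86, 96]

Answer: 35 1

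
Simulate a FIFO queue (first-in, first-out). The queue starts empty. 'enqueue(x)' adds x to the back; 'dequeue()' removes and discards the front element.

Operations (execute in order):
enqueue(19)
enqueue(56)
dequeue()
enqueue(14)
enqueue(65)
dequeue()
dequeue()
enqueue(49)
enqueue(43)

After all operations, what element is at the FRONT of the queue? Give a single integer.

Answer: 65

Derivation:
enqueue(19): queue = [19]
enqueue(56): queue = [19, 56]
dequeue(): queue = [56]
enqueue(14): queue = [56, 14]
enqueue(65): queue = [56, 14, 65]
dequeue(): queue = [14, 65]
dequeue(): queue = [65]
enqueue(49): queue = [65, 49]
enqueue(43): queue = [65, 49, 43]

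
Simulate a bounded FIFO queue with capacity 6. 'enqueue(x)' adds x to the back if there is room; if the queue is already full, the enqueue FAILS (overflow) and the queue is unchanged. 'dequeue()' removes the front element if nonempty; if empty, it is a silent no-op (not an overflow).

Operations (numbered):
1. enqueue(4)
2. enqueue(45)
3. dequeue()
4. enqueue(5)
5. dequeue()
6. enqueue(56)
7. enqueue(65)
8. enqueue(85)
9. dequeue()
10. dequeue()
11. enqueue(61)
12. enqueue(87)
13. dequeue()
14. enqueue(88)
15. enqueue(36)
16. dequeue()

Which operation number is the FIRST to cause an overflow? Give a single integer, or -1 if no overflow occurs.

Answer: -1

Derivation:
1. enqueue(4): size=1
2. enqueue(45): size=2
3. dequeue(): size=1
4. enqueue(5): size=2
5. dequeue(): size=1
6. enqueue(56): size=2
7. enqueue(65): size=3
8. enqueue(85): size=4
9. dequeue(): size=3
10. dequeue(): size=2
11. enqueue(61): size=3
12. enqueue(87): size=4
13. dequeue(): size=3
14. enqueue(88): size=4
15. enqueue(36): size=5
16. dequeue(): size=4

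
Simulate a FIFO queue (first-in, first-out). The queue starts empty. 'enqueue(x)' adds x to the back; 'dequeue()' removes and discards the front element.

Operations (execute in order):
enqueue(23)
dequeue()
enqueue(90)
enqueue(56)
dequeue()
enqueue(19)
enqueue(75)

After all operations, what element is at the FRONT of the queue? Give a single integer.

Answer: 56

Derivation:
enqueue(23): queue = [23]
dequeue(): queue = []
enqueue(90): queue = [90]
enqueue(56): queue = [90, 56]
dequeue(): queue = [56]
enqueue(19): queue = [56, 19]
enqueue(75): queue = [56, 19, 75]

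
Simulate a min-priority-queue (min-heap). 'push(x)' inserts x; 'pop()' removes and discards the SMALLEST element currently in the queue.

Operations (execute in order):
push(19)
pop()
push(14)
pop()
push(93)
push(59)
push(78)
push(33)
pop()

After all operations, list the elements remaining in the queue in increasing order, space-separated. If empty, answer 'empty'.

Answer: 59 78 93

Derivation:
push(19): heap contents = [19]
pop() → 19: heap contents = []
push(14): heap contents = [14]
pop() → 14: heap contents = []
push(93): heap contents = [93]
push(59): heap contents = [59, 93]
push(78): heap contents = [59, 78, 93]
push(33): heap contents = [33, 59, 78, 93]
pop() → 33: heap contents = [59, 78, 93]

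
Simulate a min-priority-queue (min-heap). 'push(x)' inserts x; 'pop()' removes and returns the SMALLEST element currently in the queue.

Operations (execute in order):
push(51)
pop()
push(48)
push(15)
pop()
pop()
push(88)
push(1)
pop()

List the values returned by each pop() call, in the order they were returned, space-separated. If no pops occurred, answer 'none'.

push(51): heap contents = [51]
pop() → 51: heap contents = []
push(48): heap contents = [48]
push(15): heap contents = [15, 48]
pop() → 15: heap contents = [48]
pop() → 48: heap contents = []
push(88): heap contents = [88]
push(1): heap contents = [1, 88]
pop() → 1: heap contents = [88]

Answer: 51 15 48 1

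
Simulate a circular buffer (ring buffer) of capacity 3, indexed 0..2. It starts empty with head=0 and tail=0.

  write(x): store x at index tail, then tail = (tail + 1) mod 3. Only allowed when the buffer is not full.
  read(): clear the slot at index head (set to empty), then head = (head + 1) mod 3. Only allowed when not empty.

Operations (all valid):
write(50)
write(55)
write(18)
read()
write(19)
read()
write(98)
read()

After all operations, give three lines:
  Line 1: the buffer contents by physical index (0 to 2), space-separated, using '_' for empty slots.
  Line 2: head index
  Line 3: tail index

Answer: 19 98 _
0
2

Derivation:
write(50): buf=[50 _ _], head=0, tail=1, size=1
write(55): buf=[50 55 _], head=0, tail=2, size=2
write(18): buf=[50 55 18], head=0, tail=0, size=3
read(): buf=[_ 55 18], head=1, tail=0, size=2
write(19): buf=[19 55 18], head=1, tail=1, size=3
read(): buf=[19 _ 18], head=2, tail=1, size=2
write(98): buf=[19 98 18], head=2, tail=2, size=3
read(): buf=[19 98 _], head=0, tail=2, size=2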